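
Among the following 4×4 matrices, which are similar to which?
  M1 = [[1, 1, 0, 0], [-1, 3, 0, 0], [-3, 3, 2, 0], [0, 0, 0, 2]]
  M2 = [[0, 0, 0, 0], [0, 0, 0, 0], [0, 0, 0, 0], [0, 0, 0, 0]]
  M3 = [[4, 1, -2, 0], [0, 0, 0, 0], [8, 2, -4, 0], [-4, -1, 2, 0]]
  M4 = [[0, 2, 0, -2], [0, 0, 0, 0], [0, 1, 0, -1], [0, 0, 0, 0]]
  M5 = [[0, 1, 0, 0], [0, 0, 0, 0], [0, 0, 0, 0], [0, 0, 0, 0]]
3 classes: {M1}, {M2}, {M3, M4, M5}

Characteristic polynomials: χ_{M1} = (x - 2)^4, χ_{M2} = x^4, χ_{M3} = x^4, χ_{M4} = x^4, χ_{M5} = x^4.

{M1}: invariant factors x - 2, x - 2, (x - 2)^2.

{M2}: invariant factors x, x, x, x.

{M3, M4, M5}: invariant factors x, x, x^2.

Matrices are similar if and only if their invariant-factor lists agree; the partition into similarity classes is {M1}, {M2}, {M3, M4, M5}.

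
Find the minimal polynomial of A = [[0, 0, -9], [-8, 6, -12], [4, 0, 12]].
The characteristic polynomial factors as (x - 6)^3. The minimal polynomial is ∏(x - λ)^{k_λ} where k_λ is the size of the largest Jordan block at λ.

For λ = 6: rank(A - 6I) = 1, and the largest Jordan block has size 2 (the smallest k with rank((A - 6I)^k) = rank((A - 6I)^(k+1))).

So m_A(x) = (x - 6)^2.

m_A(x) = (x - 6)^2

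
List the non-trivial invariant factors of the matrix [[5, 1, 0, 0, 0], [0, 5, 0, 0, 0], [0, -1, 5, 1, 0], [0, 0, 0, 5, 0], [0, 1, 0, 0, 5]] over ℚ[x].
x - 5, (x - 5)^2, (x - 5)^2

The Jordan structure of A has elementary divisors (x - 5)^2, (x - 5)^2, (x - 5). Arranging the block sizes at each eigenvalue in decreasing order and taking row products gives the invariant factors.

Invariant factors (smallest first, each dividing the next): x - 5, (x - 5)^2, (x - 5)^2.

Check: the last factor (x - 5)^2 is the minimal polynomial, and the product (x - 5)^5 is the characteristic polynomial.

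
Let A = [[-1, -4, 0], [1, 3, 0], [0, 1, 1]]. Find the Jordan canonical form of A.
J = [[1, 1, 0], [0, 1, 1], [0, 0, 1]]

The characteristic polynomial is det(xI - A) = (x - 1)^3, so the eigenvalues are 1 (algebraic multiplicity 3).

For λ = 1: rank(A - I) = 2, rank((A - I)^2) = 1, rank((A - I)^3) = 0. The eigenspace has dimension 3 - 2 = 1, so there is 1 Jordan block; the rank sequence gives block sizes [3].

Assembling the blocks gives the Jordan form J above.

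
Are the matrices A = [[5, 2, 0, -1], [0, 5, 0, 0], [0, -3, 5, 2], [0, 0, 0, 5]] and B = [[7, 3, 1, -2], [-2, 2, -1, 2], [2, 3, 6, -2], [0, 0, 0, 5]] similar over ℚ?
No.

Both have characteristic polynomial (x - 5)^4 and minimal polynomial (x - 5)^2. But rank(A - 5I) = 2 for A while rank(B - 5I) = 1 for B, so the number of Jordan blocks at λ = 5 differs. A and B are not similar.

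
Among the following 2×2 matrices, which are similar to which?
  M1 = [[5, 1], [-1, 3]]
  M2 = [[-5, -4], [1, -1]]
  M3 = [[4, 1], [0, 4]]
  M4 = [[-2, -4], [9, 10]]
Characteristic polynomials: χ_{M1} = (x - 4)^2, χ_{M2} = (x + 3)^2, χ_{M3} = (x - 4)^2, χ_{M4} = (x - 4)^2.

{M1, M3, M4}: invariant factors (x - 4)^2.

{M2}: invariant factors (x + 3)^2.

Matrices are similar if and only if their invariant-factor lists agree; the partition into similarity classes is {M1, M3, M4}, {M2}.

2 classes: {M1, M3, M4}, {M2}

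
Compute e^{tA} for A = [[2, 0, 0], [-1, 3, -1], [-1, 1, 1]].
A has Jordan form J = [[2, 1, 0], [0, 2, 0], [0, 0, 2]] with A = PJP^{-1}, so e^{tA} = P e^{tJ} P^{-1}.

For a Jordan block J_k(λ), e^{tJ_k(λ)} = e^{λt} · (I + tN + t^2 N^2/2! + ... + t^{k-1} N^{k-1}/(k-1)!) where N is the nilpotent superdiagonal part.

Assembling the blocks and conjugating back gives the entries of e^{tA} as shown above.

e^{tA} = [[e^{2*t}, 0, 0], [-t*e^{2*t}, (t + 1)*e^{2*t}, -t*e^{2*t}], [-t*e^{2*t}, t*e^{2*t}, (1 - t)*e^{2*t}]]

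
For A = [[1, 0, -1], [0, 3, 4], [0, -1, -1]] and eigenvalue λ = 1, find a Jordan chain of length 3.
v_1 = [[1, -1, 1]]^T, v_2 = [[-1, 2, -1]]^T, v_3 = [[1, 0, 0]]^T

We seek v_1 ∈ ker((A - I)^3) \ ker((A - I)^2), then set v_{i+1} = (A - I) v_i.

One such chain is v_1 = [[1, -1, 1]]^T, v_2 = [[-1, 2, -1]]^T, v_3 = [[1, 0, 0]]^T. Check: (A - I) v_3 = [[0, 0, 0]]^T = 0.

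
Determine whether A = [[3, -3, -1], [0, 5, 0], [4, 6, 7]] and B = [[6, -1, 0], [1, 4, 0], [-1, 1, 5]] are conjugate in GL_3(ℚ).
Two matrices over a field are similar if and only if they have the same invariant factors.

Both A and B have characteristic polynomial (x - 5)^3 and minimal polynomial (x - 5)^2. Computing further, both have invariant factors x - 5, (x - 5)^2. Hence A and B are similar.

Yes.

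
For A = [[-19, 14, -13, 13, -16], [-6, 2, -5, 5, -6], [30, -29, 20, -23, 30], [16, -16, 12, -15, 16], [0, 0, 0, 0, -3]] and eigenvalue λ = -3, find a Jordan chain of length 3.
v_1 = [[-1, 0, 3, 2, 0]]^T, v_2 = [[3, 1, -7, -4, 0]]^T, v_3 = [[5, 2, -8, -4, 0]]^T

We seek v_1 ∈ ker((A + 3I)^3) \ ker((A + 3I)^2), then set v_{i+1} = (A + 3I) v_i.

One such chain is v_1 = [[-1, 0, 3, 2, 0]]^T, v_2 = [[3, 1, -7, -4, 0]]^T, v_3 = [[5, 2, -8, -4, 0]]^T. Check: (A + 3I) v_3 = [[0, 0, 0, 0, 0]]^T = 0.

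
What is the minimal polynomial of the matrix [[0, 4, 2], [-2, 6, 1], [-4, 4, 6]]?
The characteristic polynomial factors as (x - 4)^3. The minimal polynomial is ∏(x - λ)^{k_λ} where k_λ is the size of the largest Jordan block at λ.

For λ = 4: rank(A - 4I) = 1, and the largest Jordan block has size 2 (the smallest k with rank((A - 4I)^k) = rank((A - 4I)^(k+1))).

So m_A(x) = (x - 4)^2.

m_A(x) = (x - 4)^2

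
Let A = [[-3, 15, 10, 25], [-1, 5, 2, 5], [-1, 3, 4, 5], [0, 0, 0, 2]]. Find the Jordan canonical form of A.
J = [[2, 1, 0, 0], [0, 2, 0, 0], [0, 0, 2, 0], [0, 0, 0, 2]]

The characteristic polynomial is det(xI - A) = (x - 2)^4, so the eigenvalues are 2 (algebraic multiplicity 4).

For λ = 2: rank(A - 2I) = 1, rank((A - 2I)^2) = 0. The eigenspace has dimension 4 - 1 = 3, so there are 3 Jordan blocks; the rank sequence gives block sizes [2, 1, 1].

Assembling the blocks gives the Jordan form J above.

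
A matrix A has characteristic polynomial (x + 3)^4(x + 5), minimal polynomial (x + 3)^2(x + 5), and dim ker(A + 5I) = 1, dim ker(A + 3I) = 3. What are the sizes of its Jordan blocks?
λ = -5: algebraic multiplicity 1 (exponent in χ_A), largest block size 1 (exponent in m_A), 1 block (geometric multiplicity). This forces block sizes [1].
λ = -3: algebraic multiplicity 4 (exponent in χ_A), largest block size 2 (exponent in m_A), 3 blocks (geometric multiplicity). These force block sizes [2, 1, 1].

Jordan blocks: (-5, 1), (-3, 2), (-3, 1), (-3, 1)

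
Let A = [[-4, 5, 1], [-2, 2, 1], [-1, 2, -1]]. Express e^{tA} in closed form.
A has Jordan form J = [[-1, 1, 0], [0, -1, 1], [0, 0, -1]] with A = PJP^{-1}, so e^{tA} = P e^{tJ} P^{-1}.

For a Jordan block J_k(λ), e^{tJ_k(λ)} = e^{λt} · (I + tN + t^2 N^2/2! + ... + t^{k-1} N^{k-1}/(k-1)!) where N is the nilpotent superdiagonal part.

Assembling the blocks and conjugating back gives the entries of e^{tA} as shown above.

e^{tA} = [[(-t^2 - 3*t + 1)*e^{-t}, t*(t + 5)*e^{-t}, t*(t + 1)*e^{-t}], [t*(-t - 4)*e^{-t}/2, (t^2 + 6*t + 2)*e^{-t}/2, t*(t + 2)*e^{-t}/2], [t*(-t - 2)*e^{-t}/2, t*(t + 4)*e^{-t}/2, (t^2 + 2)*e^{-t}/2]]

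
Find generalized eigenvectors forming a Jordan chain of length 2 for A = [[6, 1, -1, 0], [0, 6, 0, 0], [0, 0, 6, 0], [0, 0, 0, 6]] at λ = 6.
We seek v_1 ∈ ker((A - 6I)^2) \ ker(A - 6I), then set v_{i+1} = (A - 6I) v_i.

One such chain is v_1 = [[-1, 1, 0, -1]]^T, v_2 = [[1, 0, 0, 0]]^T. Check: (A - 6I) v_2 = [[0, 0, 0, 0]]^T = 0.

v_1 = [[-1, 1, 0, -1]]^T, v_2 = [[1, 0, 0, 0]]^T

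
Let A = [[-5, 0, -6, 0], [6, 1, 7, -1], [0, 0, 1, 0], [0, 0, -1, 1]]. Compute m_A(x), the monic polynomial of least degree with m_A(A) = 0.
m_A(x) = (x - 1)^3(x + 5)

The characteristic polynomial factors as (x - 1)^3(x + 5). The minimal polynomial is ∏(x - λ)^{k_λ} where k_λ is the size of the largest Jordan block at λ.

For λ = -5: rank(A + 5I) = 3, and the largest Jordan block has size 1 (the smallest k with rank((A + 5I)^k) = rank((A + 5I)^(k+1))).
For λ = 1: rank(A - I) = 3, and the largest Jordan block has size 3 (the smallest k with rank((A - I)^k) = rank((A - I)^(k+1))).

So m_A(x) = (x - 1)^3(x + 5).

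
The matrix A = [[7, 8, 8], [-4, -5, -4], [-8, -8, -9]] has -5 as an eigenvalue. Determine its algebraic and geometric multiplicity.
The characteristic polynomial is (x + 1)^2(x + 5), so the factor x + 5 appears with exponent 1: the algebraic multiplicity is 1.

rank(A + 5I) = 2, so the eigenspace has dimension 3 - 2 = 1: the geometric multiplicity is 1.

algebraic multiplicity 1, geometric multiplicity 1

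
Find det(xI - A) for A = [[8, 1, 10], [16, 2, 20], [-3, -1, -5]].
xI - A = [[x - 8, -1, -10], [-16, x - 2, -20], [3, 1, x + 5]].

Expanding det(xI - A) along the first row:
det(xI - A) = + (x - 8)·det([[x - 2, -20], [1, x + 5]]) - (-1)·det([[-16, -20], [3, x + 5]]) + (-10)·det([[-16, x - 2], [3, 1]]).

Evaluating gives χ_A(x) = x^3 - 5x^2 = x^2(x - 5).

χ_A(x) = x^2(x - 5)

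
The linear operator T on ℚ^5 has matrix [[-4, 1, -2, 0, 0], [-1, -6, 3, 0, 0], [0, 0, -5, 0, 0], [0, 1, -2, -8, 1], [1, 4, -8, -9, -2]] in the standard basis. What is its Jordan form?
The characteristic polynomial is det(xI - A) = (x + 5)^5, so the eigenvalues are -5 (algebraic multiplicity 5).

For λ = -5: rank(A + 5I) = 3, rank((A + 5I)^2) = 1, rank((A + 5I)^3) = 0. The eigenspace has dimension 5 - 3 = 2, so there are 2 Jordan blocks; the rank sequence gives block sizes [3, 2].

Assembling the blocks gives the Jordan form J above.

J = [[-5, 1, 0, 0, 0], [0, -5, 1, 0, 0], [0, 0, -5, 0, 0], [0, 0, 0, -5, 1], [0, 0, 0, 0, -5]]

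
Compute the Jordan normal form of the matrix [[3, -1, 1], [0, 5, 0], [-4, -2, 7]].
The characteristic polynomial is det(xI - A) = (x - 5)^3, so the eigenvalues are 5 (algebraic multiplicity 3).

For λ = 5: rank(A - 5I) = 1, rank((A - 5I)^2) = 0. The eigenspace has dimension 3 - 1 = 2, so there are 2 Jordan blocks; the rank sequence gives block sizes [2, 1].

Assembling the blocks gives the Jordan form J above.

J = [[5, 1, 0], [0, 5, 0], [0, 0, 5]]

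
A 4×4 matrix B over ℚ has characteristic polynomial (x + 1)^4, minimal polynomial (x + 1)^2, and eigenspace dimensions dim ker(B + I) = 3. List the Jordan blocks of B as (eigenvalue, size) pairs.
Jordan blocks: (-1, 2), (-1, 1), (-1, 1)

λ = -1: algebraic multiplicity 4 (exponent in χ_B), largest block size 2 (exponent in m_B), 3 blocks (geometric multiplicity). These force block sizes [2, 1, 1].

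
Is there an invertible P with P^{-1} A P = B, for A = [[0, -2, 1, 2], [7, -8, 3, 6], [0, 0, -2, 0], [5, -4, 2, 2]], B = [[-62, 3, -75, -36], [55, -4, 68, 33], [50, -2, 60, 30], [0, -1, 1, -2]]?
Two matrices over a field are similar if and only if they have the same invariant factors.

Both A and B have characteristic polynomial (x + 2)^4 and minimal polynomial (x + 2)^3. Computing further, both have invariant factors x + 2, (x + 2)^3. Hence A and B are similar.

Yes.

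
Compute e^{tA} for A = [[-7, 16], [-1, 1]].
A has Jordan form J = [[-3, 1], [0, -3]] with A = PJP^{-1}, so e^{tA} = P e^{tJ} P^{-1}.

For a Jordan block J_k(λ), e^{tJ_k(λ)} = e^{λt} · (I + tN + t^2 N^2/2! + ... + t^{k-1} N^{k-1}/(k-1)!) where N is the nilpotent superdiagonal part.

Assembling the blocks and conjugating back gives the entries of e^{tA} as shown above.

e^{tA} = [[(1 - 4*t)*e^{-3*t}, 16*t*e^{-3*t}], [-t*e^{-3*t}, (4*t + 1)*e^{-3*t}]]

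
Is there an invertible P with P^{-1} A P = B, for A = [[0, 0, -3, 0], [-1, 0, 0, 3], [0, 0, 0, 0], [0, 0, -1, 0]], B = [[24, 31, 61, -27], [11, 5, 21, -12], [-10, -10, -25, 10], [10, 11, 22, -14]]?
No.

trace(A) = 0 but trace(B) = -10. The trace is a similarity invariant, so A and B are not similar.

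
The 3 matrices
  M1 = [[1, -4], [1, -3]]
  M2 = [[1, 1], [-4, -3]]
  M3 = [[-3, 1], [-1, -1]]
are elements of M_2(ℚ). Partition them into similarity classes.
Characteristic polynomials: χ_{M1} = (x + 1)^2, χ_{M2} = (x + 1)^2, χ_{M3} = (x + 2)^2.

{M1, M2}: invariant factors (x + 1)^2.

{M3}: invariant factors (x + 2)^2.

Matrices are similar if and only if their invariant-factor lists agree; the partition into similarity classes is {M1, M2}, {M3}.

2 classes: {M1, M2}, {M3}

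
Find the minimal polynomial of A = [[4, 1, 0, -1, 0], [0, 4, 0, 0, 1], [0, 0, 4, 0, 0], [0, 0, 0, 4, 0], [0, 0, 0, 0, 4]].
m_A(x) = (x - 4)^3

The characteristic polynomial factors as (x - 4)^5. The minimal polynomial is ∏(x - λ)^{k_λ} where k_λ is the size of the largest Jordan block at λ.

For λ = 4: rank(A - 4I) = 2, and the largest Jordan block has size 3 (the smallest k with rank((A - 4I)^k) = rank((A - 4I)^(k+1))).

So m_A(x) = (x - 4)^3.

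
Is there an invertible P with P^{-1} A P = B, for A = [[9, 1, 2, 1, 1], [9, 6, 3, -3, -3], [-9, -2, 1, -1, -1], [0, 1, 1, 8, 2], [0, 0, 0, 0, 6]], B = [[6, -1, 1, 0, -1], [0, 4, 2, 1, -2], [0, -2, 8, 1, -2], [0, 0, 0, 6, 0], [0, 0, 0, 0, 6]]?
Yes.

Two matrices over a field are similar if and only if they have the same invariant factors.

Both A and B have characteristic polynomial (x - 6)^5 and minimal polynomial (x - 6)^2. Computing further, both have invariant factors x - 6, (x - 6)^2, (x - 6)^2. Hence A and B are similar.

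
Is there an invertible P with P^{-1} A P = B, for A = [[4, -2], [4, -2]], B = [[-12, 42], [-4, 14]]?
Yes.

Two matrices over a field are similar if and only if they have the same invariant factors.

Both A and B have characteristic polynomial x(x - 2) and minimal polynomial x(x - 2). Computing further, both have invariant factors x(x - 2). Hence A and B are similar.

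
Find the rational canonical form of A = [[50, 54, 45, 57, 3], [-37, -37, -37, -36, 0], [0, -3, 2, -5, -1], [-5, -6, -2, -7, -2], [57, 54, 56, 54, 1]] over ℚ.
The invariant factors of A (the non-unit diagonal entries of the Smith normal form of xI - A over ℚ[x]) are (x - 5)(x - 3)^2(x + 1)^2, each dividing the next. The characteristic polynomial is their product, (x - 5)(x - 3)^2(x + 1)^2.

The rational canonical form is the block-diagonal matrix of companion matrices C(f_i):
R = [[0, 0, 0, 0, 45], [1, 0, 0, 0, 51], [0, 1, 0, 0, -22], [0, 0, 1, 0, -18], [0, 0, 0, 1, 9]].

R = [[0, 0, 0, 0, 45], [1, 0, 0, 0, 51], [0, 1, 0, 0, -22], [0, 0, 1, 0, -18], [0, 0, 0, 1, 9]]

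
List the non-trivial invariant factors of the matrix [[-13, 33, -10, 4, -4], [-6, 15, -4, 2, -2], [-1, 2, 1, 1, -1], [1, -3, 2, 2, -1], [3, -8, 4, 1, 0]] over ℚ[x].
x - 1, (x - 1)^2, (x - 1)^2

The Jordan structure of A has elementary divisors (x - 1)^2, (x - 1)^2, (x - 1). Arranging the block sizes at each eigenvalue in decreasing order and taking row products gives the invariant factors.

Invariant factors (smallest first, each dividing the next): x - 1, (x - 1)^2, (x - 1)^2.

Check: the last factor (x - 1)^2 is the minimal polynomial, and the product (x - 1)^5 is the characteristic polynomial.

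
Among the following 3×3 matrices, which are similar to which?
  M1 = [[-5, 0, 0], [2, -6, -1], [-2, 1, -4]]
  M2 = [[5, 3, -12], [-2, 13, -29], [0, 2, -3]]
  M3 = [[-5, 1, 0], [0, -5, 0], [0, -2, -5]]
2 classes: {M1, M3}, {M2}

Characteristic polynomials: χ_{M1} = (x + 5)^3, χ_{M2} = (x - 5)^3, χ_{M3} = (x + 5)^3.

{M1, M3}: invariant factors x + 5, (x + 5)^2.

{M2}: invariant factors (x - 5)^3.

Matrices are similar if and only if their invariant-factor lists agree; the partition into similarity classes is {M1, M3}, {M2}.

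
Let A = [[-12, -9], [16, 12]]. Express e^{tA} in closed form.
e^{tA} = [[1 - 12*t, -9*t], [16*t, 12*t + 1]]

A has Jordan form J = [[0, 1], [0, 0]] with A = PJP^{-1}, so e^{tA} = P e^{tJ} P^{-1}.

For a Jordan block J_k(λ), e^{tJ_k(λ)} = e^{λt} · (I + tN + t^2 N^2/2! + ... + t^{k-1} N^{k-1}/(k-1)!) where N is the nilpotent superdiagonal part.

Assembling the blocks and conjugating back gives the entries of e^{tA} as shown above.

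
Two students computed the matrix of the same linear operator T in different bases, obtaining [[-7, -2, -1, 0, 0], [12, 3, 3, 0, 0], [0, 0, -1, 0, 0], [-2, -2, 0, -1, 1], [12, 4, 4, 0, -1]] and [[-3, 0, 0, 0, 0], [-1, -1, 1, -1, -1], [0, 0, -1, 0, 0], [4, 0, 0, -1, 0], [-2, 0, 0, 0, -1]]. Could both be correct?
Both have characteristic polynomial (x + 1)^4(x + 3) and minimal polynomial (x + 1)^2(x + 3). But rank(A + I) = 3 for A while rank(B + I) = 2 for B, so the number of Jordan blocks at λ = -1 differs. A and B are not similar.

No.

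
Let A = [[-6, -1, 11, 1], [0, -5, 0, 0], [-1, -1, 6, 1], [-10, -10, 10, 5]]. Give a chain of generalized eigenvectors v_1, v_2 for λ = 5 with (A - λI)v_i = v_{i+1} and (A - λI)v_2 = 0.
v_1 = [[1, 0, 1, 1]]^T, v_2 = [[1, 0, 1, 0]]^T

We seek v_1 ∈ ker((A - 5I)^2) \ ker(A - 5I), then set v_{i+1} = (A - 5I) v_i.

One such chain is v_1 = [[1, 0, 1, 1]]^T, v_2 = [[1, 0, 1, 0]]^T. Check: (A - 5I) v_2 = [[0, 0, 0, 0]]^T = 0.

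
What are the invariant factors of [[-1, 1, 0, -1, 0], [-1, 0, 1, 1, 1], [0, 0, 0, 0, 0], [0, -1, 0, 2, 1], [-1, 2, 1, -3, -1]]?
x^2, x^3

The Jordan structure of A has elementary divisors x^3, x^2. Arranging the block sizes at each eigenvalue in decreasing order and taking row products gives the invariant factors.

Invariant factors (smallest first, each dividing the next): x^2, x^3.

Check: the last factor x^3 is the minimal polynomial, and the product x^5 is the characteristic polynomial.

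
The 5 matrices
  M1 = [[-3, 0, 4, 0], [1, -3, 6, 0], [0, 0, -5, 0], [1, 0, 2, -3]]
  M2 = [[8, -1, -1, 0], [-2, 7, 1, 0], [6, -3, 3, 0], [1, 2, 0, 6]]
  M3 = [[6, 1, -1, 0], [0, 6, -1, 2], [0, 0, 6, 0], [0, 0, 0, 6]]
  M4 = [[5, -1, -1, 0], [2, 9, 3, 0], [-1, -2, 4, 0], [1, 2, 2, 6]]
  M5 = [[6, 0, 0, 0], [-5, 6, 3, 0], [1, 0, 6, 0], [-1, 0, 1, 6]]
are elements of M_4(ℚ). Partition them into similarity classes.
Characteristic polynomials: χ_{M1} = (x + 3)^3(x + 5), χ_{M2} = (x - 6)^4, χ_{M3} = (x - 6)^4, χ_{M4} = (x - 6)^4, χ_{M5} = (x - 6)^4.

{M1}: invariant factors x + 3, (x + 3)^2(x + 5).

{M2, M3, M4, M5}: invariant factors x - 6, (x - 6)^3.

Matrices are similar if and only if their invariant-factor lists agree; the partition into similarity classes is {M1}, {M2, M3, M4, M5}.

2 classes: {M1}, {M2, M3, M4, M5}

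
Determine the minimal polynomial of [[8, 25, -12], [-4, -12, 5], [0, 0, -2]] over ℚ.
m_A(x) = (x + 2)^3

The characteristic polynomial factors as (x + 2)^3. The minimal polynomial is ∏(x - λ)^{k_λ} where k_λ is the size of the largest Jordan block at λ.

For λ = -2: rank(A + 2I) = 2, and the largest Jordan block has size 3 (the smallest k with rank((A + 2I)^k) = rank((A + 2I)^(k+1))).

So m_A(x) = (x + 2)^3.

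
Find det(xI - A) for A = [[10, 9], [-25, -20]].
χ_A(x) = (x + 5)^2

xI - A = [[x - 10, -9], [25, x + 20]].

Expanding det(xI - A) along the first row:
det(xI - A) = + (x - 10)·det([[x + 20]]) - (-9)·det([[25]]).

Evaluating gives χ_A(x) = x^2 + 10x + 25 = (x + 5)^2.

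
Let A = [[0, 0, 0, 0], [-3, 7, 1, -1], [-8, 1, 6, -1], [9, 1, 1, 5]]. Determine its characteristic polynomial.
xI - A = [[x, 0, 0, 0], [3, x - 7, -1, 1], [8, -1, x - 6, 1], [-9, -1, -1, x - 5]].

Expanding det(xI - A) along the first row:
det(xI - A) = + (x)·det([[x - 7, -1, 1], [-1, x - 6, 1], [-1, -1, x - 5]]) - (0)·det([[3, -1, 1], [8, x - 6, 1], [-9, -1, x - 5]]) + (0)·det([[3, x - 7, 1], [8, -1, 1], [-9, -1, x - 5]]) - (0)·det([[3, x - 7, -1], [8, -1, x - 6], [-9, -1, -1]]).

Evaluating gives χ_A(x) = x^4 - 18x^3 + 108x^2 - 216x = x(x - 6)^3.

χ_A(x) = x(x - 6)^3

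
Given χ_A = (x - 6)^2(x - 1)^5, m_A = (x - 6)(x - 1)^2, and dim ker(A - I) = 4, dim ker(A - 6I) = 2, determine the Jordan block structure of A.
Jordan blocks: (1, 2), (1, 1), (1, 1), (1, 1), (6, 1), (6, 1)

λ = 1: algebraic multiplicity 5 (exponent in χ_A), largest block size 2 (exponent in m_A), 4 blocks (geometric multiplicity). These force block sizes [2, 1, 1, 1].
λ = 6: algebraic multiplicity 2 (exponent in χ_A), largest block size 1 (exponent in m_A), 2 blocks (geometric multiplicity). These force block sizes [1, 1].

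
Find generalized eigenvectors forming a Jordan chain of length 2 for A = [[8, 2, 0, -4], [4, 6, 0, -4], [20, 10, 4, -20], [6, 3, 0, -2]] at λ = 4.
v_1 = [[1, 1, 3, 1]]^T, v_2 = [[2, 2, 10, 3]]^T

We seek v_1 ∈ ker((A - 4I)^2) \ ker(A - 4I), then set v_{i+1} = (A - 4I) v_i.

One such chain is v_1 = [[1, 1, 3, 1]]^T, v_2 = [[2, 2, 10, 3]]^T. Check: (A - 4I) v_2 = [[0, 0, 0, 0]]^T = 0.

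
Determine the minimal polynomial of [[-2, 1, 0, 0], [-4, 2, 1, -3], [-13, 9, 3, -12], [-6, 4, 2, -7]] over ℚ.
The characteristic polynomial factors as (x + 1)^4. The minimal polynomial is ∏(x - λ)^{k_λ} where k_λ is the size of the largest Jordan block at λ.

For λ = -1: rank(A + I) = 2, and the largest Jordan block has size 3 (the smallest k with rank((A + I)^k) = rank((A + I)^(k+1))).

So m_A(x) = (x + 1)^3.

m_A(x) = (x + 1)^3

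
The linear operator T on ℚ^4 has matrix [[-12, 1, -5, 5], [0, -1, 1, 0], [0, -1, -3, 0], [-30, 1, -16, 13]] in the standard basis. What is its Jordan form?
The characteristic polynomial is det(xI - A) = (x - 3)(x + 2)^3, so the eigenvalues are -2 (algebraic multiplicity 3), 3 (algebraic multiplicity 1).

For λ = -2: rank(A + 2I) = 3, rank((A + 2I)^2) = 2, rank((A + 2I)^3) = 1. The eigenspace has dimension 4 - 3 = 1, so there is 1 Jordan block; the rank sequence gives block sizes [3].

For λ = 3: algebraic multiplicity 1 gives one 1×1 block.

Assembling the blocks gives the Jordan form J above.

J = [[-2, 1, 0, 0], [0, -2, 1, 0], [0, 0, -2, 0], [0, 0, 0, 3]]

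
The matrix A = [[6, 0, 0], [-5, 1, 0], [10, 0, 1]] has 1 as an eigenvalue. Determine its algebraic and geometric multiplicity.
The characteristic polynomial is (x - 6)(x - 1)^2, so the factor x - 1 appears with exponent 2: the algebraic multiplicity is 2.

rank(A - I) = 1, so the eigenspace has dimension 3 - 1 = 2: the geometric multiplicity is 2.

algebraic multiplicity 2, geometric multiplicity 2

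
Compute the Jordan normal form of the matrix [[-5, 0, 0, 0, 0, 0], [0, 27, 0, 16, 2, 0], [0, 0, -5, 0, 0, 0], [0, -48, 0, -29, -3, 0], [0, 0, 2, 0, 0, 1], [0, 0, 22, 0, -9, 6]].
The characteristic polynomial is det(xI - A) = (x - 3)^3(x + 5)^3, so the eigenvalues are -5 (algebraic multiplicity 3), 3 (algebraic multiplicity 3).

For λ = -5: rank(A + 5I) = 3. The eigenspace has dimension 6 - 3 = 3, so there are 3 Jordan blocks; the rank sequence gives block sizes [1, 1, 1].

For λ = 3: rank(A - 3I) = 5, rank((A - 3I)^2) = 4, rank((A - 3I)^3) = 3. The eigenspace has dimension 6 - 5 = 1, so there is 1 Jordan block; the rank sequence gives block sizes [3].

Assembling the blocks gives the Jordan form J above.

J = [[-5, 0, 0, 0, 0, 0], [0, -5, 0, 0, 0, 0], [0, 0, -5, 0, 0, 0], [0, 0, 0, 3, 1, 0], [0, 0, 0, 0, 3, 1], [0, 0, 0, 0, 0, 3]]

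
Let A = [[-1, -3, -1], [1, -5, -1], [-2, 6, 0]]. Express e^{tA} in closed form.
e^{tA} = [[(t + 1)*e^{-2*t}, -3*t*e^{-2*t}, -t*e^{-2*t}], [t*e^{-2*t}, (1 - 3*t)*e^{-2*t}, -t*e^{-2*t}], [-2*t*e^{-2*t}, 6*t*e^{-2*t}, (2*t + 1)*e^{-2*t}]]

A has Jordan form J = [[-2, 1, 0], [0, -2, 0], [0, 0, -2]] with A = PJP^{-1}, so e^{tA} = P e^{tJ} P^{-1}.

For a Jordan block J_k(λ), e^{tJ_k(λ)} = e^{λt} · (I + tN + t^2 N^2/2! + ... + t^{k-1} N^{k-1}/(k-1)!) where N is the nilpotent superdiagonal part.

Assembling the blocks and conjugating back gives the entries of e^{tA} as shown above.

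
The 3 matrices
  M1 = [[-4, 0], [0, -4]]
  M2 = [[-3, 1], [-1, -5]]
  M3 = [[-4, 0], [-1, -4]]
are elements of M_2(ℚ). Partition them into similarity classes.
Characteristic polynomials: χ_{M1} = (x + 4)^2, χ_{M2} = (x + 4)^2, χ_{M3} = (x + 4)^2.

{M1}: invariant factors x + 4, x + 4.

{M2, M3}: invariant factors (x + 4)^2.

Matrices are similar if and only if their invariant-factor lists agree; the partition into similarity classes is {M1}, {M2, M3}.

2 classes: {M1}, {M2, M3}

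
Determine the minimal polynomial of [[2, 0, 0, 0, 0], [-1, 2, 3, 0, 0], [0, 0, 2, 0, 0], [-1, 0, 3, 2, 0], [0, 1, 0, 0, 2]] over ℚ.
m_A(x) = (x - 2)^3

The characteristic polynomial factors as (x - 2)^5. The minimal polynomial is ∏(x - λ)^{k_λ} where k_λ is the size of the largest Jordan block at λ.

For λ = 2: rank(A - 2I) = 2, and the largest Jordan block has size 3 (the smallest k with rank((A - 2I)^k) = rank((A - 2I)^(k+1))).

So m_A(x) = (x - 2)^3.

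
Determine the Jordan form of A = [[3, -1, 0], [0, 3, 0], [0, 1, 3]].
The characteristic polynomial is det(xI - A) = (x - 3)^3, so the eigenvalues are 3 (algebraic multiplicity 3).

For λ = 3: rank(A - 3I) = 1, rank((A - 3I)^2) = 0. The eigenspace has dimension 3 - 1 = 2, so there are 2 Jordan blocks; the rank sequence gives block sizes [2, 1].

Assembling the blocks gives the Jordan form J above.

J = [[3, 1, 0], [0, 3, 0], [0, 0, 3]]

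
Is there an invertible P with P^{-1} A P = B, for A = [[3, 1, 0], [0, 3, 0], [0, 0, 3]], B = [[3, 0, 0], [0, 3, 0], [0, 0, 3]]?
Both have characteristic polynomial (x - 3)^3, but the minimal polynomial of A is (x - 3)^2 while the minimal polynomial of B is x - 3. The minimal polynomial is a similarity invariant, so A and B are not similar.

No.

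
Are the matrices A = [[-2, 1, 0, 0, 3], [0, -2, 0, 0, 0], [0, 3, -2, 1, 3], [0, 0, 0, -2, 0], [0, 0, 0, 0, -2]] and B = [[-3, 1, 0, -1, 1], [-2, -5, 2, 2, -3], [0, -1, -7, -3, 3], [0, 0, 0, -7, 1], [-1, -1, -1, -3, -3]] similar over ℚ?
No.

trace(A) = -10 but trace(B) = -25. The trace is a similarity invariant, so A and B are not similar.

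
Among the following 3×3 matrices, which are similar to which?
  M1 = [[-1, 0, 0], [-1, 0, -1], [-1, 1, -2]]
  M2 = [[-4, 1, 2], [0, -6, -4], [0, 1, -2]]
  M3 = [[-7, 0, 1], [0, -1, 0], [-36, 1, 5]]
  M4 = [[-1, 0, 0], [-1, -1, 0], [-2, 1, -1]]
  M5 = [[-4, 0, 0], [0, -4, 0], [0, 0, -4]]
Characteristic polynomials: χ_{M1} = (x + 1)^3, χ_{M2} = (x + 4)^3, χ_{M3} = (x + 1)^3, χ_{M4} = (x + 1)^3, χ_{M5} = (x + 4)^3.

{M1}: invariant factors x + 1, (x + 1)^2.

{M2}: invariant factors x + 4, (x + 4)^2.

{M3, M4}: invariant factors (x + 1)^3.

{M5}: invariant factors x + 4, x + 4, x + 4.

Matrices are similar if and only if their invariant-factor lists agree; the partition into similarity classes is {M1}, {M2}, {M3, M4}, {M5}.

4 classes: {M1}, {M2}, {M3, M4}, {M5}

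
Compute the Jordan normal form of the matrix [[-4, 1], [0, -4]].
J = [[-4, 1], [0, -4]]

The characteristic polynomial is det(xI - A) = (x + 4)^2, so the eigenvalues are -4 (algebraic multiplicity 2).

For λ = -4: rank(A + 4I) = 1, rank((A + 4I)^2) = 0. The eigenspace has dimension 2 - 1 = 1, so there is 1 Jordan block; the rank sequence gives block sizes [2].

Assembling the blocks gives the Jordan form J above.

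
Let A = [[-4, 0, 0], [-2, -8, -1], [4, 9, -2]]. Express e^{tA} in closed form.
e^{tA} = [[e^{-4*t}, 0, 0], [-2*t*e^{-5*t}, (1 - 3*t)*e^{-5*t}, -t*e^{-5*t}], [2*(3*t - e^{t} + 1)*e^{-5*t}, 9*t*e^{-5*t}, (3*t + 1)*e^{-5*t}]]

A has Jordan form J = [[-5, 1, 0], [0, -5, 0], [0, 0, -4]] with A = PJP^{-1}, so e^{tA} = P e^{tJ} P^{-1}.

For a Jordan block J_k(λ), e^{tJ_k(λ)} = e^{λt} · (I + tN + t^2 N^2/2! + ... + t^{k-1} N^{k-1}/(k-1)!) where N is the nilpotent superdiagonal part.

Assembling the blocks and conjugating back gives the entries of e^{tA} as shown above.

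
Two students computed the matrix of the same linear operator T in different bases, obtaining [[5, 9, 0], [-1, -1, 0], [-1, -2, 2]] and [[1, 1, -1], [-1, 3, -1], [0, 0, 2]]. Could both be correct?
No.

Both have characteristic polynomial (x - 2)^3, but the minimal polynomial of A is (x - 2)^3 while the minimal polynomial of B is (x - 2)^2. The minimal polynomial is a similarity invariant, so A and B are not similar.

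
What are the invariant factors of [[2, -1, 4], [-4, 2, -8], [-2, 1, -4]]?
The Jordan structure of A has elementary divisors x^2, x. Arranging the block sizes at each eigenvalue in decreasing order and taking row products gives the invariant factors.

Invariant factors (smallest first, each dividing the next): x, x^2.

Check: the last factor x^2 is the minimal polynomial, and the product x^3 is the characteristic polynomial.

x, x^2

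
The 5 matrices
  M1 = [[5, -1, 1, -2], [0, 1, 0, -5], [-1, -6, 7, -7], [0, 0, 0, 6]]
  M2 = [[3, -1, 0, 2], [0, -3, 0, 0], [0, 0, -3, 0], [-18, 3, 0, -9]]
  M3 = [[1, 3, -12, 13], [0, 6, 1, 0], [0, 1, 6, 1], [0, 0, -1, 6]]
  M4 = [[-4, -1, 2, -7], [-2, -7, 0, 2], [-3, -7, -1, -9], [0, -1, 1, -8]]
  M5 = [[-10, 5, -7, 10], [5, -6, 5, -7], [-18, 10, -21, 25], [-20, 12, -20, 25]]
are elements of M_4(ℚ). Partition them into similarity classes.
Characteristic polynomials: χ_{M1} = (x - 6)^3(x - 1), χ_{M2} = (x + 3)^4, χ_{M3} = (x - 6)^3(x - 1), χ_{M4} = (x + 5)^4, χ_{M5} = (x + 3)^4.

{M1}: invariant factors x - 6, (x - 6)^2(x - 1).

{M2}: invariant factors x + 3, x + 3, (x + 3)^2.

{M3}: invariant factors (x - 6)^3(x - 1).

{M4}: invariant factors x + 5, (x + 5)^3.

{M5}: invariant factors (x + 3)^2, (x + 3)^2.

Matrices are similar if and only if their invariant-factor lists agree; the partition into similarity classes is {M1}, {M2}, {M3}, {M4}, {M5}.

5 classes: {M1}, {M2}, {M3}, {M4}, {M5}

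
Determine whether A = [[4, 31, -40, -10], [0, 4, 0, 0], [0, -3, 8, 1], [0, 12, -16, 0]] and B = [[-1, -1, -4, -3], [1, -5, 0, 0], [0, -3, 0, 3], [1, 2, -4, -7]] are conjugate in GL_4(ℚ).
No.

trace(A) = 16 but trace(B) = -13. The trace is a similarity invariant, so A and B are not similar.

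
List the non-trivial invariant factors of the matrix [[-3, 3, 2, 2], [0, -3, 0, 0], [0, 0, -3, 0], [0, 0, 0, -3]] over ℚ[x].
x + 3, x + 3, (x + 3)^2

The Jordan structure of A has elementary divisors (x + 3)^2, (x + 3), (x + 3). Arranging the block sizes at each eigenvalue in decreasing order and taking row products gives the invariant factors.

Invariant factors (smallest first, each dividing the next): x + 3, x + 3, (x + 3)^2.

Check: the last factor (x + 3)^2 is the minimal polynomial, and the product (x + 3)^4 is the characteristic polynomial.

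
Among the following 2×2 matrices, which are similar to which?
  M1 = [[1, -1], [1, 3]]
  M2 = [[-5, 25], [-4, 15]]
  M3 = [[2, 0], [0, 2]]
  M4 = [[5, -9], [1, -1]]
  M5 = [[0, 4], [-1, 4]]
3 classes: {M1, M4, M5}, {M2}, {M3}

Characteristic polynomials: χ_{M1} = (x - 2)^2, χ_{M2} = (x - 5)^2, χ_{M3} = (x - 2)^2, χ_{M4} = (x - 2)^2, χ_{M5} = (x - 2)^2.

{M1, M4, M5}: invariant factors (x - 2)^2.

{M2}: invariant factors (x - 5)^2.

{M3}: invariant factors x - 2, x - 2.

Matrices are similar if and only if their invariant-factor lists agree; the partition into similarity classes is {M1, M4, M5}, {M2}, {M3}.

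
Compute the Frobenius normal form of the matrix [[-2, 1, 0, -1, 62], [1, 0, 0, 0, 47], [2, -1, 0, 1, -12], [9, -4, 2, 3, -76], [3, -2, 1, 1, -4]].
The invariant factors of A (the non-unit diagonal entries of the Smith normal form of xI - A over ℚ[x]) are (x - 2)(x + 5)(x^3 + 2x + 5), each dividing the next. The characteristic polynomial is their product, (x - 2)(x + 5)(x^3 + 2x + 5).

The rational canonical form is the block-diagonal matrix of companion matrices C(f_i):
R = [[0, 0, 0, 0, 50], [1, 0, 0, 0, 5], [0, 1, 0, 0, -11], [0, 0, 1, 0, 8], [0, 0, 0, 1, -3]].

Note the characteristic polynomial does not split into linear factors over ℚ, so A has no Jordan form over ℚ; the rational canonical form exists over any field.

R = [[0, 0, 0, 0, 50], [1, 0, 0, 0, 5], [0, 1, 0, 0, -11], [0, 0, 1, 0, 8], [0, 0, 0, 1, -3]]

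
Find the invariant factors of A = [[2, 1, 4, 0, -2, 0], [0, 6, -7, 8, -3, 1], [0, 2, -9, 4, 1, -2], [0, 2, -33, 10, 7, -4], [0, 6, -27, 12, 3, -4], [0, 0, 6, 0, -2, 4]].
(x - 2)^2, (x - 6)(x - 2)^3

The Jordan structure of A has elementary divisors (x - 2)^3, (x - 2)^2, (x - 6). Arranging the block sizes at each eigenvalue in decreasing order and taking row products gives the invariant factors.

Invariant factors (smallest first, each dividing the next): (x - 2)^2, (x - 6)(x - 2)^3.

Check: the last factor (x - 6)(x - 2)^3 is the minimal polynomial, and the product (x - 6)(x - 2)^5 is the characteristic polynomial.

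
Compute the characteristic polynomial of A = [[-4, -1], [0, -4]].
χ_A(x) = (x + 4)^2

xI - A = [[x + 4, 1], [0, x + 4]].

Expanding det(xI - A) along the first row:
det(xI - A) = + (x + 4)·det([[x + 4]]) - (1)·det([[0]]).

Evaluating gives χ_A(x) = x^2 + 8x + 16 = (x + 4)^2.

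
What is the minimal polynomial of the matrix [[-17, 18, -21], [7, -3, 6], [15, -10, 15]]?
m_A(x) = x^2(x + 5)

The characteristic polynomial factors as x^2(x + 5). The minimal polynomial is ∏(x - λ)^{k_λ} where k_λ is the size of the largest Jordan block at λ.

For λ = -5: rank(A + 5I) = 2, and the largest Jordan block has size 1 (the smallest k with rank((A + 5I)^k) = rank((A + 5I)^(k+1))).
For λ = 0: rank(A) = 2, and the largest Jordan block has size 2 (the smallest k with rank(A^k) = rank(A^(k+1))).

So m_A(x) = x^2(x + 5).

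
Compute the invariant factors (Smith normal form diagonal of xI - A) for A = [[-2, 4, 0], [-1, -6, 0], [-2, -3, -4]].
The Jordan structure of A has elementary divisors (x + 4)^3. Arranging the block sizes at each eigenvalue in decreasing order and taking row products gives the invariant factors.

Invariant factors (smallest first, each dividing the next): (x + 4)^3.

Check: the last factor (x + 4)^3 is the minimal polynomial, and the product (x + 4)^3 is the characteristic polynomial.

(x + 4)^3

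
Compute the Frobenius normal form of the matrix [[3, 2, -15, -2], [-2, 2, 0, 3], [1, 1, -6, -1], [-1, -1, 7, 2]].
R = [[0, 0, 0, -5], [1, 0, 0, 6], [0, 1, 0, -1], [0, 0, 1, 1]]

The invariant factors of A (the non-unit diagonal entries of the Smith normal form of xI - A over ℚ[x]) are (x - 1)(x^3 + x - 5), each dividing the next. The characteristic polynomial is their product, (x - 1)(x^3 + x - 5).

The rational canonical form is the block-diagonal matrix of companion matrices C(f_i):
R = [[0, 0, 0, -5], [1, 0, 0, 6], [0, 1, 0, -1], [0, 0, 1, 1]].

Note the characteristic polynomial does not split into linear factors over ℚ, so A has no Jordan form over ℚ; the rational canonical form exists over any field.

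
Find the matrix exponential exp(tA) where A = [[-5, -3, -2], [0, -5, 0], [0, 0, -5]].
e^{tA} = [[e^{-5*t}, -3*t*e^{-5*t}, -2*t*e^{-5*t}], [0, e^{-5*t}, 0], [0, 0, e^{-5*t}]]

A has Jordan form J = [[-5, 1, 0], [0, -5, 0], [0, 0, -5]] with A = PJP^{-1}, so e^{tA} = P e^{tJ} P^{-1}.

For a Jordan block J_k(λ), e^{tJ_k(λ)} = e^{λt} · (I + tN + t^2 N^2/2! + ... + t^{k-1} N^{k-1}/(k-1)!) where N is the nilpotent superdiagonal part.

Assembling the blocks and conjugating back gives the entries of e^{tA} as shown above.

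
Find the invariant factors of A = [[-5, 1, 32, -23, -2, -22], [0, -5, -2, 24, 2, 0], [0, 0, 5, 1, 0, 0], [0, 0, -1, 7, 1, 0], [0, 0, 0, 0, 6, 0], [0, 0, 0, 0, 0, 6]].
The Jordan structure of A has elementary divisors (x + 5)^2, (x - 6)^3, (x - 6). Arranging the block sizes at each eigenvalue in decreasing order and taking row products gives the invariant factors.

Invariant factors (smallest first, each dividing the next): x - 6, (x - 6)^3(x + 5)^2.

Check: the last factor (x - 6)^3(x + 5)^2 is the minimal polynomial, and the product (x - 6)^4(x + 5)^2 is the characteristic polynomial.

x - 6, (x - 6)^3(x + 5)^2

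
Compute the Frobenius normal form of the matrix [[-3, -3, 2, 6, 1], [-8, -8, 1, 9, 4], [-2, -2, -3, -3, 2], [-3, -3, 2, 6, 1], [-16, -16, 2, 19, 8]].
R = [[0, 0, 0, 0, 0], [0, 0, 0, 0, 0], [0, 1, 0, 0, 3], [0, 0, 1, 0, 1], [0, 0, 0, 1, 0]]

The invariant factors of A (the non-unit diagonal entries of the Smith normal form of xI - A over ℚ[x]) are x, x(x^3 - x - 3), each dividing the next. The characteristic polynomial is their product, x^2(x^3 - x - 3).

The rational canonical form is the block-diagonal matrix of companion matrices C(f_i):
R = [[0, 0, 0, 0, 0], [0, 0, 0, 0, 0], [0, 1, 0, 0, 3], [0, 0, 1, 0, 1], [0, 0, 0, 1, 0]].

Note the characteristic polynomial does not split into linear factors over ℚ, so A has no Jordan form over ℚ; the rational canonical form exists over any field.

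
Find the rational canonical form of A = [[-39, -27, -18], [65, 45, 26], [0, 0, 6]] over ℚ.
R = [[6, 0, 0], [0, 0, 0], [0, 1, 6]]

The invariant factors of A (the non-unit diagonal entries of the Smith normal form of xI - A over ℚ[x]) are x - 6, x(x - 6), each dividing the next. The characteristic polynomial is their product, x(x - 6)^2.

The rational canonical form is the block-diagonal matrix of companion matrices C(f_i):
R = [[6, 0, 0], [0, 0, 0], [0, 1, 6]].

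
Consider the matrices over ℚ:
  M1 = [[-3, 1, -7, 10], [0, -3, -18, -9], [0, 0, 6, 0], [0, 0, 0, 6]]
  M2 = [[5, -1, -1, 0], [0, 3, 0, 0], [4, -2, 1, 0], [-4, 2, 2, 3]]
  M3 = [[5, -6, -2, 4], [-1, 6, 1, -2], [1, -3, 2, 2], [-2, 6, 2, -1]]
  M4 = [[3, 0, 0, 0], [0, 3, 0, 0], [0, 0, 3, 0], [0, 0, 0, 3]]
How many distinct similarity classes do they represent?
Characteristic polynomials: χ_{M1} = (x - 6)^2(x + 3)^2, χ_{M2} = (x - 3)^4, χ_{M3} = (x - 3)^4, χ_{M4} = (x - 3)^4.

{M1}: invariant factors x - 6, (x - 6)(x + 3)^2.

{M2, M3}: invariant factors x - 3, x - 3, (x - 3)^2.

{M4}: invariant factors x - 3, x - 3, x - 3, x - 3.

Matrices are similar if and only if their invariant-factor lists agree; the partition into similarity classes is {M1}, {M2, M3}, {M4}.

3 classes: {M1}, {M2, M3}, {M4}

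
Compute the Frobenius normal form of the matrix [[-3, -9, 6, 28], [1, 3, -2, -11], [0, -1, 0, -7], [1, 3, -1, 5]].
The invariant factors of A (the non-unit diagonal entries of the Smith normal form of xI - A over ℚ[x]) are (x - 5)(x^3 - 4x + 1), each dividing the next. The characteristic polynomial is their product, (x - 5)(x^3 - 4x + 1).

The rational canonical form is the block-diagonal matrix of companion matrices C(f_i):
R = [[0, 0, 0, 5], [1, 0, 0, -21], [0, 1, 0, 4], [0, 0, 1, 5]].

Note the characteristic polynomial does not split into linear factors over ℚ, so A has no Jordan form over ℚ; the rational canonical form exists over any field.

R = [[0, 0, 0, 5], [1, 0, 0, -21], [0, 1, 0, 4], [0, 0, 1, 5]]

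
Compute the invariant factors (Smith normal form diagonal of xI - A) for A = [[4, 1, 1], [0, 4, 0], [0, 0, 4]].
x - 4, (x - 4)^2

The Jordan structure of A has elementary divisors (x - 4)^2, (x - 4). Arranging the block sizes at each eigenvalue in decreasing order and taking row products gives the invariant factors.

Invariant factors (smallest first, each dividing the next): x - 4, (x - 4)^2.

Check: the last factor (x - 4)^2 is the minimal polynomial, and the product (x - 4)^3 is the characteristic polynomial.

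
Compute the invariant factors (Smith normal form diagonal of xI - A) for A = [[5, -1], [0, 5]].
(x - 5)^2

The Jordan structure of A has elementary divisors (x - 5)^2. Arranging the block sizes at each eigenvalue in decreasing order and taking row products gives the invariant factors.

Invariant factors (smallest first, each dividing the next): (x - 5)^2.

Check: the last factor (x - 5)^2 is the minimal polynomial, and the product (x - 5)^2 is the characteristic polynomial.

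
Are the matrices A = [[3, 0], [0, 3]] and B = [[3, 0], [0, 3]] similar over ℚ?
Two matrices over a field are similar if and only if they have the same invariant factors.

Both A and B have characteristic polynomial (x - 3)^2 and minimal polynomial x - 3. Computing further, both have invariant factors x - 3, x - 3. Hence A and B are similar.

Yes.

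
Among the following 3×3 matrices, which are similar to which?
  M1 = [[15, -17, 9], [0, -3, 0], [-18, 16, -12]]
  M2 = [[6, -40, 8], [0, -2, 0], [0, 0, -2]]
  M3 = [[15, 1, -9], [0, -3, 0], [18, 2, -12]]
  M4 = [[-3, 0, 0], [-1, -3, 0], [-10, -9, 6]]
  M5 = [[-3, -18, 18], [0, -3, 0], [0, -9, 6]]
3 classes: {M1, M3, M4}, {M2}, {M5}

Characteristic polynomials: χ_{M1} = (x - 6)(x + 3)^2, χ_{M2} = (x - 6)(x + 2)^2, χ_{M3} = (x - 6)(x + 3)^2, χ_{M4} = (x - 6)(x + 3)^2, χ_{M5} = (x - 6)(x + 3)^2.

{M1, M3, M4}: invariant factors (x - 6)(x + 3)^2.

{M2}: invariant factors x + 2, (x - 6)(x + 2).

{M5}: invariant factors x + 3, (x - 6)(x + 3).

Matrices are similar if and only if their invariant-factor lists agree; the partition into similarity classes is {M1, M3, M4}, {M2}, {M5}.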